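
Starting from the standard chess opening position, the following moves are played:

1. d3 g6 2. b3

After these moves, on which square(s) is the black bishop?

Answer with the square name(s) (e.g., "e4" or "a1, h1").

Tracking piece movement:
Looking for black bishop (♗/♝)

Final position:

  a b c d e f g h
  ─────────────────
8│♜ ♞ ♝ ♛ ♚ ♝ ♞ ♜│8
7│♟ ♟ ♟ ♟ ♟ ♟ · ♟│7
6│· · · · · · ♟ ·│6
5│· · · · · · · ·│5
4│· · · · · · · ·│4
3│· ♙ · ♙ · · · ·│3
2│♙ · ♙ · ♙ ♙ ♙ ♙│2
1│♖ ♘ ♗ ♕ ♔ ♗ ♘ ♖│1
  ─────────────────
  a b c d e f g h


c8, f8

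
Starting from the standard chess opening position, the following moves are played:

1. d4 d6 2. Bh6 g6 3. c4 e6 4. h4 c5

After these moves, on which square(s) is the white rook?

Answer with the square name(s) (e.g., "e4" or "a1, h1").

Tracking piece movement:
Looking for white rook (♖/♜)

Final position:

  a b c d e f g h
  ─────────────────
8│♜ ♞ ♝ ♛ ♚ ♝ ♞ ♜│8
7│♟ ♟ · · · ♟ · ♟│7
6│· · · ♟ ♟ · ♟ ♗│6
5│· · ♟ · · · · ·│5
4│· · ♙ ♙ · · · ♙│4
3│· · · · · · · ·│3
2│♙ ♙ · · ♙ ♙ ♙ ·│2
1│♖ ♘ · ♕ ♔ ♗ ♘ ♖│1
  ─────────────────
  a b c d e f g h


a1, h1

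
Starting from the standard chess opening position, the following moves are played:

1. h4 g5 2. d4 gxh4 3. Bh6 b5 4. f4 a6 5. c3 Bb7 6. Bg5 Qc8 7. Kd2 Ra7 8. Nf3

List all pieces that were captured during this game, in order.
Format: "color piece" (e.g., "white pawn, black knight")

Tracking captures:
  gxh4: captured white pawn

white pawn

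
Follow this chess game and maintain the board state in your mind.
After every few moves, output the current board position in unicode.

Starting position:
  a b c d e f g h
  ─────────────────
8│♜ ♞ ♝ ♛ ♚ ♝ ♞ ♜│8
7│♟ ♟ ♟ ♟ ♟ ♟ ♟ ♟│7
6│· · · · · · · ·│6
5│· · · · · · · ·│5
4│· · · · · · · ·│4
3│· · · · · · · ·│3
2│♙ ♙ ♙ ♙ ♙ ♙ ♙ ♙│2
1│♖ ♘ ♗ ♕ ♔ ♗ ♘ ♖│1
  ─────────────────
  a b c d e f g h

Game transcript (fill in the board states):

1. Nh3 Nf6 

  a b c d e f g h
  ─────────────────
8│♜ ♞ ♝ ♛ ♚ ♝ · ♜│8
7│♟ ♟ ♟ ♟ ♟ ♟ ♟ ♟│7
6│· · · · · ♞ · ·│6
5│· · · · · · · ·│5
4│· · · · · · · ·│4
3│· · · · · · · ♘│3
2│♙ ♙ ♙ ♙ ♙ ♙ ♙ ♙│2
1│♖ ♘ ♗ ♕ ♔ ♗ · ♖│1
  ─────────────────
  a b c d e f g h

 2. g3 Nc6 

  a b c d e f g h
  ─────────────────
8│♜ · ♝ ♛ ♚ ♝ · ♜│8
7│♟ ♟ ♟ ♟ ♟ ♟ ♟ ♟│7
6│· · ♞ · · ♞ · ·│6
5│· · · · · · · ·│5
4│· · · · · · · ·│4
3│· · · · · · ♙ ♘│3
2│♙ ♙ ♙ ♙ ♙ ♙ · ♙│2
1│♖ ♘ ♗ ♕ ♔ ♗ · ♖│1
  ─────────────────
  a b c d e f g h

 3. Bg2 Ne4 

  a b c d e f g h
  ─────────────────
8│♜ · ♝ ♛ ♚ ♝ · ♜│8
7│♟ ♟ ♟ ♟ ♟ ♟ ♟ ♟│7
6│· · ♞ · · · · ·│6
5│· · · · · · · ·│5
4│· · · · ♞ · · ·│4
3│· · · · · · ♙ ♘│3
2│♙ ♙ ♙ ♙ ♙ ♙ ♗ ♙│2
1│♖ ♘ ♗ ♕ ♔ · · ♖│1
  ─────────────────
  a b c d e f g h

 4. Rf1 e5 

  a b c d e f g h
  ─────────────────
8│♜ · ♝ ♛ ♚ ♝ · ♜│8
7│♟ ♟ ♟ ♟ · ♟ ♟ ♟│7
6│· · ♞ · · · · ·│6
5│· · · · ♟ · · ·│5
4│· · · · ♞ · · ·│4
3│· · · · · · ♙ ♘│3
2│♙ ♙ ♙ ♙ ♙ ♙ ♗ ♙│2
1│♖ ♘ ♗ ♕ ♔ ♖ · ·│1
  ─────────────────
  a b c d e f g h

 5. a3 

  a b c d e f g h
  ─────────────────
8│♜ · ♝ ♛ ♚ ♝ · ♜│8
7│♟ ♟ ♟ ♟ · ♟ ♟ ♟│7
6│· · ♞ · · · · ·│6
5│· · · · ♟ · · ·│5
4│· · · · ♞ · · ·│4
3│♙ · · · · · ♙ ♘│3
2│· ♙ ♙ ♙ ♙ ♙ ♗ ♙│2
1│♖ ♘ ♗ ♕ ♔ ♖ · ·│1
  ─────────────────
  a b c d e f g h


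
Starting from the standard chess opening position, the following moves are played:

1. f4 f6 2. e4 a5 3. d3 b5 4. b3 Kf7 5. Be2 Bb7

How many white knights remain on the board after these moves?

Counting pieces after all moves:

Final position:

  a b c d e f g h
  ─────────────────
8│♜ ♞ · ♛ · ♝ ♞ ♜│8
7│· ♝ ♟ ♟ ♟ ♚ ♟ ♟│7
6│· · · · · ♟ · ·│6
5│♟ ♟ · · · · · ·│5
4│· · · · ♙ ♙ · ·│4
3│· ♙ · ♙ · · · ·│3
2│♙ · ♙ · ♗ · ♙ ♙│2
1│♖ ♘ ♗ ♕ ♔ · ♘ ♖│1
  ─────────────────
  a b c d e f g h


2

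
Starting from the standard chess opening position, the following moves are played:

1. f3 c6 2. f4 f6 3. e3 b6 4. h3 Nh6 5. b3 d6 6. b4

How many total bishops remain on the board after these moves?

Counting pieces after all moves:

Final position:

  a b c d e f g h
  ─────────────────
8│♜ ♞ ♝ ♛ ♚ ♝ · ♜│8
7│♟ · · · ♟ · ♟ ♟│7
6│· ♟ ♟ ♟ · ♟ · ♞│6
5│· · · · · · · ·│5
4│· ♙ · · · ♙ · ·│4
3│· · · · ♙ · · ♙│3
2│♙ · ♙ ♙ · · ♙ ·│2
1│♖ ♘ ♗ ♕ ♔ ♗ ♘ ♖│1
  ─────────────────
  a b c d e f g h


4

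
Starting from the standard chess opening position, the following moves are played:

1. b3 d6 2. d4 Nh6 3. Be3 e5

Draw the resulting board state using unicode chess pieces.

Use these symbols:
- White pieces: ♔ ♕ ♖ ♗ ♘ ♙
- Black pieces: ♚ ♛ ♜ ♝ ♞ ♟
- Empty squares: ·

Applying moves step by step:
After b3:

♜ ♞ ♝ ♛ ♚ ♝ ♞ ♜
♟ ♟ ♟ ♟ ♟ ♟ ♟ ♟
· · · · · · · ·
· · · · · · · ·
· · · · · · · ·
· ♙ · · · · · ·
♙ · ♙ ♙ ♙ ♙ ♙ ♙
♖ ♘ ♗ ♕ ♔ ♗ ♘ ♖


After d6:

♜ ♞ ♝ ♛ ♚ ♝ ♞ ♜
♟ ♟ ♟ · ♟ ♟ ♟ ♟
· · · ♟ · · · ·
· · · · · · · ·
· · · · · · · ·
· ♙ · · · · · ·
♙ · ♙ ♙ ♙ ♙ ♙ ♙
♖ ♘ ♗ ♕ ♔ ♗ ♘ ♖


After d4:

♜ ♞ ♝ ♛ ♚ ♝ ♞ ♜
♟ ♟ ♟ · ♟ ♟ ♟ ♟
· · · ♟ · · · ·
· · · · · · · ·
· · · ♙ · · · ·
· ♙ · · · · · ·
♙ · ♙ · ♙ ♙ ♙ ♙
♖ ♘ ♗ ♕ ♔ ♗ ♘ ♖


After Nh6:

♜ ♞ ♝ ♛ ♚ ♝ · ♜
♟ ♟ ♟ · ♟ ♟ ♟ ♟
· · · ♟ · · · ♞
· · · · · · · ·
· · · ♙ · · · ·
· ♙ · · · · · ·
♙ · ♙ · ♙ ♙ ♙ ♙
♖ ♘ ♗ ♕ ♔ ♗ ♘ ♖


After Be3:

♜ ♞ ♝ ♛ ♚ ♝ · ♜
♟ ♟ ♟ · ♟ ♟ ♟ ♟
· · · ♟ · · · ♞
· · · · · · · ·
· · · ♙ · · · ·
· ♙ · · ♗ · · ·
♙ · ♙ · ♙ ♙ ♙ ♙
♖ ♘ · ♕ ♔ ♗ ♘ ♖


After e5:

♜ ♞ ♝ ♛ ♚ ♝ · ♜
♟ ♟ ♟ · · ♟ ♟ ♟
· · · ♟ · · · ♞
· · · · ♟ · · ·
· · · ♙ · · · ·
· ♙ · · ♗ · · ·
♙ · ♙ · ♙ ♙ ♙ ♙
♖ ♘ · ♕ ♔ ♗ ♘ ♖



  a b c d e f g h
  ─────────────────
8│♜ ♞ ♝ ♛ ♚ ♝ · ♜│8
7│♟ ♟ ♟ · · ♟ ♟ ♟│7
6│· · · ♟ · · · ♞│6
5│· · · · ♟ · · ·│5
4│· · · ♙ · · · ·│4
3│· ♙ · · ♗ · · ·│3
2│♙ · ♙ · ♙ ♙ ♙ ♙│2
1│♖ ♘ · ♕ ♔ ♗ ♘ ♖│1
  ─────────────────
  a b c d e f g h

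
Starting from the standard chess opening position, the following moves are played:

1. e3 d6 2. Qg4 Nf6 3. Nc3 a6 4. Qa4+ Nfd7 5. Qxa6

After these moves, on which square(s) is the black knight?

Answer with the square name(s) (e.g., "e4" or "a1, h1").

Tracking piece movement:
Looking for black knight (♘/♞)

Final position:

  a b c d e f g h
  ─────────────────
8│♜ ♞ ♝ ♛ ♚ ♝ · ♜│8
7│· ♟ ♟ ♞ ♟ ♟ ♟ ♟│7
6│♕ · · ♟ · · · ·│6
5│· · · · · · · ·│5
4│· · · · · · · ·│4
3│· · ♘ · ♙ · · ·│3
2│♙ ♙ ♙ ♙ · ♙ ♙ ♙│2
1│♖ · ♗ · ♔ ♗ ♘ ♖│1
  ─────────────────
  a b c d e f g h


b8, d7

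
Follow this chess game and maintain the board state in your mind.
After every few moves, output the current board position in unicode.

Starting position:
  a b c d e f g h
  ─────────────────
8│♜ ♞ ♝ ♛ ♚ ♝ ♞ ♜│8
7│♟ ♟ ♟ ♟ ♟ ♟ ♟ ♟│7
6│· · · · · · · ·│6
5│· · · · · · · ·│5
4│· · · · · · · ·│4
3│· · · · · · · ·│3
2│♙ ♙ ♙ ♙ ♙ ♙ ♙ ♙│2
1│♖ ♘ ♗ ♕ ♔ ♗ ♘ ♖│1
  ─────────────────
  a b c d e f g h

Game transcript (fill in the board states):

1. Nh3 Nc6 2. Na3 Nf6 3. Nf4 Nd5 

  a b c d e f g h
  ─────────────────
8│♜ · ♝ ♛ ♚ ♝ · ♜│8
7│♟ ♟ ♟ ♟ ♟ ♟ ♟ ♟│7
6│· · ♞ · · · · ·│6
5│· · · ♞ · · · ·│5
4│· · · · · ♘ · ·│4
3│♘ · · · · · · ·│3
2│♙ ♙ ♙ ♙ ♙ ♙ ♙ ♙│2
1│♖ · ♗ ♕ ♔ ♗ · ♖│1
  ─────────────────
  a b c d e f g h

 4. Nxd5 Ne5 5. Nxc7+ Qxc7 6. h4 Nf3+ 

  a b c d e f g h
  ─────────────────
8│♜ · ♝ · ♚ ♝ · ♜│8
7│♟ ♟ ♛ ♟ ♟ ♟ ♟ ♟│7
6│· · · · · · · ·│6
5│· · · · · · · ·│5
4│· · · · · · · ♙│4
3│♘ · · · · ♞ · ·│3
2│♙ ♙ ♙ ♙ ♙ ♙ ♙ ·│2
1│♖ · ♗ ♕ ♔ ♗ · ♖│1
  ─────────────────
  a b c d e f g h

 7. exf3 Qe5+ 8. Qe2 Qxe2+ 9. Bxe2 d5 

  a b c d e f g h
  ─────────────────
8│♜ · ♝ · ♚ ♝ · ♜│8
7│♟ ♟ · · ♟ ♟ ♟ ♟│7
6│· · · · · · · ·│6
5│· · · ♟ · · · ·│5
4│· · · · · · · ♙│4
3│♘ · · · · ♙ · ·│3
2│♙ ♙ ♙ ♙ ♗ ♙ ♙ ·│2
1│♖ · ♗ · ♔ · · ♖│1
  ─────────────────
  a b c d e f g h

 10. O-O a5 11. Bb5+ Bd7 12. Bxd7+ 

  a b c d e f g h
  ─────────────────
8│♜ · · · ♚ ♝ · ♜│8
7│· ♟ · ♗ ♟ ♟ ♟ ♟│7
6│· · · · · · · ·│6
5│♟ · · ♟ · · · ·│5
4│· · · · · · · ♙│4
3│♘ · · · · ♙ · ·│3
2│♙ ♙ ♙ ♙ · ♙ ♙ ·│2
1│♖ · ♗ · · ♖ ♔ ·│1
  ─────────────────
  a b c d e f g h


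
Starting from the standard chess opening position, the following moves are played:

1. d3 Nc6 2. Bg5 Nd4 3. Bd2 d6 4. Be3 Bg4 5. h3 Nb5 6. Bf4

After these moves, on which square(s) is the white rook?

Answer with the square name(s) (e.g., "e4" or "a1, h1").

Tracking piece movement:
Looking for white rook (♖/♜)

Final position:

  a b c d e f g h
  ─────────────────
8│♜ · · ♛ ♚ ♝ ♞ ♜│8
7│♟ ♟ ♟ · ♟ ♟ ♟ ♟│7
6│· · · ♟ · · · ·│6
5│· ♞ · · · · · ·│5
4│· · · · · ♗ ♝ ·│4
3│· · · ♙ · · · ♙│3
2│♙ ♙ ♙ · ♙ ♙ ♙ ·│2
1│♖ ♘ · ♕ ♔ ♗ ♘ ♖│1
  ─────────────────
  a b c d e f g h


a1, h1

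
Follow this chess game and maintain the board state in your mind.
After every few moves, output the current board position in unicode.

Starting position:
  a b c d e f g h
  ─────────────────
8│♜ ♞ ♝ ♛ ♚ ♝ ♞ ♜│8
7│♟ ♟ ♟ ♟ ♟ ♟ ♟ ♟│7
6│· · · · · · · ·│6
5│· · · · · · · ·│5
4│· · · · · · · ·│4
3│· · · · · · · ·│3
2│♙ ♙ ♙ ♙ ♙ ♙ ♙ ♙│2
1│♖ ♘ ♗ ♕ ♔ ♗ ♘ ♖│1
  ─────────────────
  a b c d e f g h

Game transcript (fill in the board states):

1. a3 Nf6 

  a b c d e f g h
  ─────────────────
8│♜ ♞ ♝ ♛ ♚ ♝ · ♜│8
7│♟ ♟ ♟ ♟ ♟ ♟ ♟ ♟│7
6│· · · · · ♞ · ·│6
5│· · · · · · · ·│5
4│· · · · · · · ·│4
3│♙ · · · · · · ·│3
2│· ♙ ♙ ♙ ♙ ♙ ♙ ♙│2
1│♖ ♘ ♗ ♕ ♔ ♗ ♘ ♖│1
  ─────────────────
  a b c d e f g h

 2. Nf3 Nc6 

  a b c d e f g h
  ─────────────────
8│♜ · ♝ ♛ ♚ ♝ · ♜│8
7│♟ ♟ ♟ ♟ ♟ ♟ ♟ ♟│7
6│· · ♞ · · ♞ · ·│6
5│· · · · · · · ·│5
4│· · · · · · · ·│4
3│♙ · · · · ♘ · ·│3
2│· ♙ ♙ ♙ ♙ ♙ ♙ ♙│2
1│♖ ♘ ♗ ♕ ♔ ♗ · ♖│1
  ─────────────────
  a b c d e f g h

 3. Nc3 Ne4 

  a b c d e f g h
  ─────────────────
8│♜ · ♝ ♛ ♚ ♝ · ♜│8
7│♟ ♟ ♟ ♟ ♟ ♟ ♟ ♟│7
6│· · ♞ · · · · ·│6
5│· · · · · · · ·│5
4│· · · · ♞ · · ·│4
3│♙ · ♘ · · ♘ · ·│3
2│· ♙ ♙ ♙ ♙ ♙ ♙ ♙│2
1│♖ · ♗ ♕ ♔ ♗ · ♖│1
  ─────────────────
  a b c d e f g h



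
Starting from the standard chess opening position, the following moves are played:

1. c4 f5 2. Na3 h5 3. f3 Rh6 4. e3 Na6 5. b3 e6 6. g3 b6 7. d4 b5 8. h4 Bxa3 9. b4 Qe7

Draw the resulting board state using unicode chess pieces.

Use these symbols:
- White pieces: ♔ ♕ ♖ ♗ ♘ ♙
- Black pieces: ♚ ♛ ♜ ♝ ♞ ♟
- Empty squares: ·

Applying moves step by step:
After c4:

♜ ♞ ♝ ♛ ♚ ♝ ♞ ♜
♟ ♟ ♟ ♟ ♟ ♟ ♟ ♟
· · · · · · · ·
· · · · · · · ·
· · ♙ · · · · ·
· · · · · · · ·
♙ ♙ · ♙ ♙ ♙ ♙ ♙
♖ ♘ ♗ ♕ ♔ ♗ ♘ ♖


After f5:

♜ ♞ ♝ ♛ ♚ ♝ ♞ ♜
♟ ♟ ♟ ♟ ♟ · ♟ ♟
· · · · · · · ·
· · · · · ♟ · ·
· · ♙ · · · · ·
· · · · · · · ·
♙ ♙ · ♙ ♙ ♙ ♙ ♙
♖ ♘ ♗ ♕ ♔ ♗ ♘ ♖


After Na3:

♜ ♞ ♝ ♛ ♚ ♝ ♞ ♜
♟ ♟ ♟ ♟ ♟ · ♟ ♟
· · · · · · · ·
· · · · · ♟ · ·
· · ♙ · · · · ·
♘ · · · · · · ·
♙ ♙ · ♙ ♙ ♙ ♙ ♙
♖ · ♗ ♕ ♔ ♗ ♘ ♖


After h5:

♜ ♞ ♝ ♛ ♚ ♝ ♞ ♜
♟ ♟ ♟ ♟ ♟ · ♟ ·
· · · · · · · ·
· · · · · ♟ · ♟
· · ♙ · · · · ·
♘ · · · · · · ·
♙ ♙ · ♙ ♙ ♙ ♙ ♙
♖ · ♗ ♕ ♔ ♗ ♘ ♖


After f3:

♜ ♞ ♝ ♛ ♚ ♝ ♞ ♜
♟ ♟ ♟ ♟ ♟ · ♟ ·
· · · · · · · ·
· · · · · ♟ · ♟
· · ♙ · · · · ·
♘ · · · · ♙ · ·
♙ ♙ · ♙ ♙ · ♙ ♙
♖ · ♗ ♕ ♔ ♗ ♘ ♖


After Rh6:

♜ ♞ ♝ ♛ ♚ ♝ ♞ ·
♟ ♟ ♟ ♟ ♟ · ♟ ·
· · · · · · · ♜
· · · · · ♟ · ♟
· · ♙ · · · · ·
♘ · · · · ♙ · ·
♙ ♙ · ♙ ♙ · ♙ ♙
♖ · ♗ ♕ ♔ ♗ ♘ ♖


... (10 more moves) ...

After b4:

♜ · ♝ ♛ ♚ · ♞ ·
♟ · ♟ ♟ · · ♟ ·
♞ · · · ♟ · · ♜
· ♟ · · · ♟ · ♟
· ♙ ♙ ♙ · · · ♙
♝ · · · ♙ ♙ ♙ ·
♙ · · · · · · ·
♖ · ♗ ♕ ♔ ♗ ♘ ♖


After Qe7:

♜ · ♝ · ♚ · ♞ ·
♟ · ♟ ♟ ♛ · ♟ ·
♞ · · · ♟ · · ♜
· ♟ · · · ♟ · ♟
· ♙ ♙ ♙ · · · ♙
♝ · · · ♙ ♙ ♙ ·
♙ · · · · · · ·
♖ · ♗ ♕ ♔ ♗ ♘ ♖



  a b c d e f g h
  ─────────────────
8│♜ · ♝ · ♚ · ♞ ·│8
7│♟ · ♟ ♟ ♛ · ♟ ·│7
6│♞ · · · ♟ · · ♜│6
5│· ♟ · · · ♟ · ♟│5
4│· ♙ ♙ ♙ · · · ♙│4
3│♝ · · · ♙ ♙ ♙ ·│3
2│♙ · · · · · · ·│2
1│♖ · ♗ ♕ ♔ ♗ ♘ ♖│1
  ─────────────────
  a b c d e f g h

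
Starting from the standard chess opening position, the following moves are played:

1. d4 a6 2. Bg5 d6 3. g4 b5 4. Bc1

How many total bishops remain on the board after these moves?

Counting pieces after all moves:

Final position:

  a b c d e f g h
  ─────────────────
8│♜ ♞ ♝ ♛ ♚ ♝ ♞ ♜│8
7│· · ♟ · ♟ ♟ ♟ ♟│7
6│♟ · · ♟ · · · ·│6
5│· ♟ · · · · · ·│5
4│· · · ♙ · · ♙ ·│4
3│· · · · · · · ·│3
2│♙ ♙ ♙ · ♙ ♙ · ♙│2
1│♖ ♘ ♗ ♕ ♔ ♗ ♘ ♖│1
  ─────────────────
  a b c d e f g h


4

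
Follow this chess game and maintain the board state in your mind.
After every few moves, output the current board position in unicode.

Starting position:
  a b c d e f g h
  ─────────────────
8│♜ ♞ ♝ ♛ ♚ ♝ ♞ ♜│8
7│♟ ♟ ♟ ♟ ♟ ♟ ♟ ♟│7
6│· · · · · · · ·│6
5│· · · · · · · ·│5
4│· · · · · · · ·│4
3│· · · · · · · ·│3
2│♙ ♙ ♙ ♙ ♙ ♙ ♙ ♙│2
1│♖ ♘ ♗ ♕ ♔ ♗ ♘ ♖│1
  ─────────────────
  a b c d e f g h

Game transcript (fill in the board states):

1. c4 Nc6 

  a b c d e f g h
  ─────────────────
8│♜ · ♝ ♛ ♚ ♝ ♞ ♜│8
7│♟ ♟ ♟ ♟ ♟ ♟ ♟ ♟│7
6│· · ♞ · · · · ·│6
5│· · · · · · · ·│5
4│· · ♙ · · · · ·│4
3│· · · · · · · ·│3
2│♙ ♙ · ♙ ♙ ♙ ♙ ♙│2
1│♖ ♘ ♗ ♕ ♔ ♗ ♘ ♖│1
  ─────────────────
  a b c d e f g h

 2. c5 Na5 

  a b c d e f g h
  ─────────────────
8│♜ · ♝ ♛ ♚ ♝ ♞ ♜│8
7│♟ ♟ ♟ ♟ ♟ ♟ ♟ ♟│7
6│· · · · · · · ·│6
5│♞ · ♙ · · · · ·│5
4│· · · · · · · ·│4
3│· · · · · · · ·│3
2│♙ ♙ · ♙ ♙ ♙ ♙ ♙│2
1│♖ ♘ ♗ ♕ ♔ ♗ ♘ ♖│1
  ─────────────────
  a b c d e f g h

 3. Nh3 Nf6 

  a b c d e f g h
  ─────────────────
8│♜ · ♝ ♛ ♚ ♝ · ♜│8
7│♟ ♟ ♟ ♟ ♟ ♟ ♟ ♟│7
6│· · · · · ♞ · ·│6
5│♞ · ♙ · · · · ·│5
4│· · · · · · · ·│4
3│· · · · · · · ♘│3
2│♙ ♙ · ♙ ♙ ♙ ♙ ♙│2
1│♖ ♘ ♗ ♕ ♔ ♗ · ♖│1
  ─────────────────
  a b c d e f g h



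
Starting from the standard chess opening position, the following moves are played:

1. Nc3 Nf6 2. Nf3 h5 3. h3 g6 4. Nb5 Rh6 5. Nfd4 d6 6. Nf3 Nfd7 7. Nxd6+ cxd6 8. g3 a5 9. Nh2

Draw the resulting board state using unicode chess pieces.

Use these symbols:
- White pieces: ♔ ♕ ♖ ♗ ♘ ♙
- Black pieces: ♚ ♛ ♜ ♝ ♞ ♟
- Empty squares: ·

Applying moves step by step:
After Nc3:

♜ ♞ ♝ ♛ ♚ ♝ ♞ ♜
♟ ♟ ♟ ♟ ♟ ♟ ♟ ♟
· · · · · · · ·
· · · · · · · ·
· · · · · · · ·
· · ♘ · · · · ·
♙ ♙ ♙ ♙ ♙ ♙ ♙ ♙
♖ · ♗ ♕ ♔ ♗ ♘ ♖


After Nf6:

♜ ♞ ♝ ♛ ♚ ♝ · ♜
♟ ♟ ♟ ♟ ♟ ♟ ♟ ♟
· · · · · ♞ · ·
· · · · · · · ·
· · · · · · · ·
· · ♘ · · · · ·
♙ ♙ ♙ ♙ ♙ ♙ ♙ ♙
♖ · ♗ ♕ ♔ ♗ ♘ ♖


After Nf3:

♜ ♞ ♝ ♛ ♚ ♝ · ♜
♟ ♟ ♟ ♟ ♟ ♟ ♟ ♟
· · · · · ♞ · ·
· · · · · · · ·
· · · · · · · ·
· · ♘ · · ♘ · ·
♙ ♙ ♙ ♙ ♙ ♙ ♙ ♙
♖ · ♗ ♕ ♔ ♗ · ♖


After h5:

♜ ♞ ♝ ♛ ♚ ♝ · ♜
♟ ♟ ♟ ♟ ♟ ♟ ♟ ·
· · · · · ♞ · ·
· · · · · · · ♟
· · · · · · · ·
· · ♘ · · ♘ · ·
♙ ♙ ♙ ♙ ♙ ♙ ♙ ♙
♖ · ♗ ♕ ♔ ♗ · ♖


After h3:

♜ ♞ ♝ ♛ ♚ ♝ · ♜
♟ ♟ ♟ ♟ ♟ ♟ ♟ ·
· · · · · ♞ · ·
· · · · · · · ♟
· · · · · · · ·
· · ♘ · · ♘ · ♙
♙ ♙ ♙ ♙ ♙ ♙ ♙ ·
♖ · ♗ ♕ ♔ ♗ · ♖


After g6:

♜ ♞ ♝ ♛ ♚ ♝ · ♜
♟ ♟ ♟ ♟ ♟ ♟ · ·
· · · · · ♞ ♟ ·
· · · · · · · ♟
· · · · · · · ·
· · ♘ · · ♘ · ♙
♙ ♙ ♙ ♙ ♙ ♙ ♙ ·
♖ · ♗ ♕ ♔ ♗ · ♖


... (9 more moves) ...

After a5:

♜ ♞ ♝ ♛ ♚ ♝ · ·
· ♟ · ♞ ♟ ♟ · ·
· · · ♟ · · ♟ ♜
♟ · · · · · · ♟
· · · · · · · ·
· · · · · ♘ ♙ ♙
♙ ♙ ♙ ♙ ♙ ♙ · ·
♖ · ♗ ♕ ♔ ♗ · ♖


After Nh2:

♜ ♞ ♝ ♛ ♚ ♝ · ·
· ♟ · ♞ ♟ ♟ · ·
· · · ♟ · · ♟ ♜
♟ · · · · · · ♟
· · · · · · · ·
· · · · · · ♙ ♙
♙ ♙ ♙ ♙ ♙ ♙ · ♘
♖ · ♗ ♕ ♔ ♗ · ♖



  a b c d e f g h
  ─────────────────
8│♜ ♞ ♝ ♛ ♚ ♝ · ·│8
7│· ♟ · ♞ ♟ ♟ · ·│7
6│· · · ♟ · · ♟ ♜│6
5│♟ · · · · · · ♟│5
4│· · · · · · · ·│4
3│· · · · · · ♙ ♙│3
2│♙ ♙ ♙ ♙ ♙ ♙ · ♘│2
1│♖ · ♗ ♕ ♔ ♗ · ♖│1
  ─────────────────
  a b c d e f g h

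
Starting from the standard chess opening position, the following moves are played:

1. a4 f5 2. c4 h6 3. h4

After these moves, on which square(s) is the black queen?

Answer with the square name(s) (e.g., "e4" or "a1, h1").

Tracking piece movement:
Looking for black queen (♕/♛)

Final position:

  a b c d e f g h
  ─────────────────
8│♜ ♞ ♝ ♛ ♚ ♝ ♞ ♜│8
7│♟ ♟ ♟ ♟ ♟ · ♟ ·│7
6│· · · · · · · ♟│6
5│· · · · · ♟ · ·│5
4│♙ · ♙ · · · · ♙│4
3│· · · · · · · ·│3
2│· ♙ · ♙ ♙ ♙ ♙ ·│2
1│♖ ♘ ♗ ♕ ♔ ♗ ♘ ♖│1
  ─────────────────
  a b c d e f g h


d8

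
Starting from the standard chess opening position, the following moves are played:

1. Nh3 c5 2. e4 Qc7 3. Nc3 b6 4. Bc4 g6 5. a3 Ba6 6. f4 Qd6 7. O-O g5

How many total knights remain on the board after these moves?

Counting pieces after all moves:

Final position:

  a b c d e f g h
  ─────────────────
8│♜ ♞ · · ♚ ♝ ♞ ♜│8
7│♟ · · ♟ ♟ ♟ · ♟│7
6│♝ ♟ · ♛ · · · ·│6
5│· · ♟ · · · ♟ ·│5
4│· · ♗ · ♙ ♙ · ·│4
3│♙ · ♘ · · · · ♘│3
2│· ♙ ♙ ♙ · · ♙ ♙│2
1│♖ · ♗ ♕ · ♖ ♔ ·│1
  ─────────────────
  a b c d e f g h


4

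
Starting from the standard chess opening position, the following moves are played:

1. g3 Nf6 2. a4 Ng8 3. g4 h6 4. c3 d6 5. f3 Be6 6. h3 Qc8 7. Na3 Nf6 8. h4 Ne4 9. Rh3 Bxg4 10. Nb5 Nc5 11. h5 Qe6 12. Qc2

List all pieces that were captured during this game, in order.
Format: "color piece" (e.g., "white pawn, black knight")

Tracking captures:
  Bxg4: captured white pawn

white pawn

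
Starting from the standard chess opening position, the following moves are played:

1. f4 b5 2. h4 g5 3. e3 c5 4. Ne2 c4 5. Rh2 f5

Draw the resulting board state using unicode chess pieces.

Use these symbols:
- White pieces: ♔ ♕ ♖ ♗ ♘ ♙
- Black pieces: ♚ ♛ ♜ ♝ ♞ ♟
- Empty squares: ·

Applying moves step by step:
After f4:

♜ ♞ ♝ ♛ ♚ ♝ ♞ ♜
♟ ♟ ♟ ♟ ♟ ♟ ♟ ♟
· · · · · · · ·
· · · · · · · ·
· · · · · ♙ · ·
· · · · · · · ·
♙ ♙ ♙ ♙ ♙ · ♙ ♙
♖ ♘ ♗ ♕ ♔ ♗ ♘ ♖


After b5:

♜ ♞ ♝ ♛ ♚ ♝ ♞ ♜
♟ · ♟ ♟ ♟ ♟ ♟ ♟
· · · · · · · ·
· ♟ · · · · · ·
· · · · · ♙ · ·
· · · · · · · ·
♙ ♙ ♙ ♙ ♙ · ♙ ♙
♖ ♘ ♗ ♕ ♔ ♗ ♘ ♖


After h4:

♜ ♞ ♝ ♛ ♚ ♝ ♞ ♜
♟ · ♟ ♟ ♟ ♟ ♟ ♟
· · · · · · · ·
· ♟ · · · · · ·
· · · · · ♙ · ♙
· · · · · · · ·
♙ ♙ ♙ ♙ ♙ · ♙ ·
♖ ♘ ♗ ♕ ♔ ♗ ♘ ♖


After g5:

♜ ♞ ♝ ♛ ♚ ♝ ♞ ♜
♟ · ♟ ♟ ♟ ♟ · ♟
· · · · · · · ·
· ♟ · · · · ♟ ·
· · · · · ♙ · ♙
· · · · · · · ·
♙ ♙ ♙ ♙ ♙ · ♙ ·
♖ ♘ ♗ ♕ ♔ ♗ ♘ ♖


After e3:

♜ ♞ ♝ ♛ ♚ ♝ ♞ ♜
♟ · ♟ ♟ ♟ ♟ · ♟
· · · · · · · ·
· ♟ · · · · ♟ ·
· · · · · ♙ · ♙
· · · · ♙ · · ·
♙ ♙ ♙ ♙ · · ♙ ·
♖ ♘ ♗ ♕ ♔ ♗ ♘ ♖


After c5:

♜ ♞ ♝ ♛ ♚ ♝ ♞ ♜
♟ · · ♟ ♟ ♟ · ♟
· · · · · · · ·
· ♟ ♟ · · · ♟ ·
· · · · · ♙ · ♙
· · · · ♙ · · ·
♙ ♙ ♙ ♙ · · ♙ ·
♖ ♘ ♗ ♕ ♔ ♗ ♘ ♖


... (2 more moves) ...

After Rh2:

♜ ♞ ♝ ♛ ♚ ♝ ♞ ♜
♟ · · ♟ ♟ ♟ · ♟
· · · · · · · ·
· ♟ · · · · ♟ ·
· · ♟ · · ♙ · ♙
· · · · ♙ · · ·
♙ ♙ ♙ ♙ ♘ · ♙ ♖
♖ ♘ ♗ ♕ ♔ ♗ · ·


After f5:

♜ ♞ ♝ ♛ ♚ ♝ ♞ ♜
♟ · · ♟ ♟ · · ♟
· · · · · · · ·
· ♟ · · · ♟ ♟ ·
· · ♟ · · ♙ · ♙
· · · · ♙ · · ·
♙ ♙ ♙ ♙ ♘ · ♙ ♖
♖ ♘ ♗ ♕ ♔ ♗ · ·



  a b c d e f g h
  ─────────────────
8│♜ ♞ ♝ ♛ ♚ ♝ ♞ ♜│8
7│♟ · · ♟ ♟ · · ♟│7
6│· · · · · · · ·│6
5│· ♟ · · · ♟ ♟ ·│5
4│· · ♟ · · ♙ · ♙│4
3│· · · · ♙ · · ·│3
2│♙ ♙ ♙ ♙ ♘ · ♙ ♖│2
1│♖ ♘ ♗ ♕ ♔ ♗ · ·│1
  ─────────────────
  a b c d e f g h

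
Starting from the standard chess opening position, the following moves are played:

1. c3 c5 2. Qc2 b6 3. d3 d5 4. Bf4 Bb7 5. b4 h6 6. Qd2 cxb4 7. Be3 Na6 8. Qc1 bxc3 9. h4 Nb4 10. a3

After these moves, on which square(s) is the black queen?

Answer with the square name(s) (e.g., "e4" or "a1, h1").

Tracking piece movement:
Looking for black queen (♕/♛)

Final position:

  a b c d e f g h
  ─────────────────
8│♜ · · ♛ ♚ ♝ ♞ ♜│8
7│♟ ♝ · · ♟ ♟ ♟ ·│7
6│· ♟ · · · · · ♟│6
5│· · · ♟ · · · ·│5
4│· ♞ · · · · · ♙│4
3│♙ · ♟ ♙ ♗ · · ·│3
2│· · · · ♙ ♙ ♙ ·│2
1│♖ ♘ ♕ · ♔ ♗ ♘ ♖│1
  ─────────────────
  a b c d e f g h


d8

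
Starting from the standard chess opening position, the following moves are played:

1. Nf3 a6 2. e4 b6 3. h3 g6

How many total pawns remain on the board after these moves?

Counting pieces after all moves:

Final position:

  a b c d e f g h
  ─────────────────
8│♜ ♞ ♝ ♛ ♚ ♝ ♞ ♜│8
7│· · ♟ ♟ ♟ ♟ · ♟│7
6│♟ ♟ · · · · ♟ ·│6
5│· · · · · · · ·│5
4│· · · · ♙ · · ·│4
3│· · · · · ♘ · ♙│3
2│♙ ♙ ♙ ♙ · ♙ ♙ ·│2
1│♖ ♘ ♗ ♕ ♔ ♗ · ♖│1
  ─────────────────
  a b c d e f g h


16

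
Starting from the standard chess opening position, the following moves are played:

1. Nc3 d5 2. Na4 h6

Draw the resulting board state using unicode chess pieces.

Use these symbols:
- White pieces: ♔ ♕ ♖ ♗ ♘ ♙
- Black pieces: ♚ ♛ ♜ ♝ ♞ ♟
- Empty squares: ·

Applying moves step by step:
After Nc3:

♜ ♞ ♝ ♛ ♚ ♝ ♞ ♜
♟ ♟ ♟ ♟ ♟ ♟ ♟ ♟
· · · · · · · ·
· · · · · · · ·
· · · · · · · ·
· · ♘ · · · · ·
♙ ♙ ♙ ♙ ♙ ♙ ♙ ♙
♖ · ♗ ♕ ♔ ♗ ♘ ♖


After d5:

♜ ♞ ♝ ♛ ♚ ♝ ♞ ♜
♟ ♟ ♟ · ♟ ♟ ♟ ♟
· · · · · · · ·
· · · ♟ · · · ·
· · · · · · · ·
· · ♘ · · · · ·
♙ ♙ ♙ ♙ ♙ ♙ ♙ ♙
♖ · ♗ ♕ ♔ ♗ ♘ ♖


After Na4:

♜ ♞ ♝ ♛ ♚ ♝ ♞ ♜
♟ ♟ ♟ · ♟ ♟ ♟ ♟
· · · · · · · ·
· · · ♟ · · · ·
♘ · · · · · · ·
· · · · · · · ·
♙ ♙ ♙ ♙ ♙ ♙ ♙ ♙
♖ · ♗ ♕ ♔ ♗ ♘ ♖


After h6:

♜ ♞ ♝ ♛ ♚ ♝ ♞ ♜
♟ ♟ ♟ · ♟ ♟ ♟ ·
· · · · · · · ♟
· · · ♟ · · · ·
♘ · · · · · · ·
· · · · · · · ·
♙ ♙ ♙ ♙ ♙ ♙ ♙ ♙
♖ · ♗ ♕ ♔ ♗ ♘ ♖



  a b c d e f g h
  ─────────────────
8│♜ ♞ ♝ ♛ ♚ ♝ ♞ ♜│8
7│♟ ♟ ♟ · ♟ ♟ ♟ ·│7
6│· · · · · · · ♟│6
5│· · · ♟ · · · ·│5
4│♘ · · · · · · ·│4
3│· · · · · · · ·│3
2│♙ ♙ ♙ ♙ ♙ ♙ ♙ ♙│2
1│♖ · ♗ ♕ ♔ ♗ ♘ ♖│1
  ─────────────────
  a b c d e f g h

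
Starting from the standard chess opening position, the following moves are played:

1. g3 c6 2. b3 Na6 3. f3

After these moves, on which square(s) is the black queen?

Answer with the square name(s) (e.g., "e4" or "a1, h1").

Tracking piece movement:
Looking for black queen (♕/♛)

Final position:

  a b c d e f g h
  ─────────────────
8│♜ · ♝ ♛ ♚ ♝ ♞ ♜│8
7│♟ ♟ · ♟ ♟ ♟ ♟ ♟│7
6│♞ · ♟ · · · · ·│6
5│· · · · · · · ·│5
4│· · · · · · · ·│4
3│· ♙ · · · ♙ ♙ ·│3
2│♙ · ♙ ♙ ♙ · · ♙│2
1│♖ ♘ ♗ ♕ ♔ ♗ ♘ ♖│1
  ─────────────────
  a b c d e f g h


d8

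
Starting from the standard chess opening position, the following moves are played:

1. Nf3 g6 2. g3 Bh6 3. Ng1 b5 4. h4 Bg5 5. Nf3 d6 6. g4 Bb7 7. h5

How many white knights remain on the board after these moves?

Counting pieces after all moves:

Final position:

  a b c d e f g h
  ─────────────────
8│♜ ♞ · ♛ ♚ · ♞ ♜│8
7│♟ ♝ ♟ · ♟ ♟ · ♟│7
6│· · · ♟ · · ♟ ·│6
5│· ♟ · · · · ♝ ♙│5
4│· · · · · · ♙ ·│4
3│· · · · · ♘ · ·│3
2│♙ ♙ ♙ ♙ ♙ ♙ · ·│2
1│♖ ♘ ♗ ♕ ♔ ♗ · ♖│1
  ─────────────────
  a b c d e f g h


2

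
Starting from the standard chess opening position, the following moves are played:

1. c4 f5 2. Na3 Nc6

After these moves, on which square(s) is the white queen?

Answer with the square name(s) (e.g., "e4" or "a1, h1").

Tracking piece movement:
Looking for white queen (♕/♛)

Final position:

  a b c d e f g h
  ─────────────────
8│♜ · ♝ ♛ ♚ ♝ ♞ ♜│8
7│♟ ♟ ♟ ♟ ♟ · ♟ ♟│7
6│· · ♞ · · · · ·│6
5│· · · · · ♟ · ·│5
4│· · ♙ · · · · ·│4
3│♘ · · · · · · ·│3
2│♙ ♙ · ♙ ♙ ♙ ♙ ♙│2
1│♖ · ♗ ♕ ♔ ♗ ♘ ♖│1
  ─────────────────
  a b c d e f g h


d1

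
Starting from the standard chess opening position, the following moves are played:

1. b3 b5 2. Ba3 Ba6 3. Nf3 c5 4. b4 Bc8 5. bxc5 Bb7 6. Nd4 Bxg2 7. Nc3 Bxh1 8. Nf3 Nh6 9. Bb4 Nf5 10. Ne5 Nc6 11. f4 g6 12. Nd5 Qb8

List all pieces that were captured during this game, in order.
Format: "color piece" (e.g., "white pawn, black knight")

Tracking captures:
  bxc5: captured black pawn
  Bxg2: captured white pawn
  Bxh1: captured white rook

black pawn, white pawn, white rook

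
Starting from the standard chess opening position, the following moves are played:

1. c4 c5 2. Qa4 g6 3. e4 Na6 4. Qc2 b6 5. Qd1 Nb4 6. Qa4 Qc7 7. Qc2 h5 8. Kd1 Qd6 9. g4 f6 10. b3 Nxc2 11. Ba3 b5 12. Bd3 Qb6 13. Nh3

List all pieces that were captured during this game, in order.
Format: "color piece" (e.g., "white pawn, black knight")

Tracking captures:
  Nxc2: captured white queen

white queen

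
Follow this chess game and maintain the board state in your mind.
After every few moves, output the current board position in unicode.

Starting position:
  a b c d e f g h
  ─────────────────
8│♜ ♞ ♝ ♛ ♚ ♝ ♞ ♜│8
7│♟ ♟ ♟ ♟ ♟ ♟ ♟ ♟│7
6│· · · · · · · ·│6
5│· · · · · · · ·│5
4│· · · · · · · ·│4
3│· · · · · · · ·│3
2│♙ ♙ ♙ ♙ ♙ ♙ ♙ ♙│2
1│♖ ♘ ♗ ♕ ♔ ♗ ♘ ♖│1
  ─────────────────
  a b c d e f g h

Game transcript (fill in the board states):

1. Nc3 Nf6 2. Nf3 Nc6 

  a b c d e f g h
  ─────────────────
8│♜ · ♝ ♛ ♚ ♝ · ♜│8
7│♟ ♟ ♟ ♟ ♟ ♟ ♟ ♟│7
6│· · ♞ · · ♞ · ·│6
5│· · · · · · · ·│5
4│· · · · · · · ·│4
3│· · ♘ · · ♘ · ·│3
2│♙ ♙ ♙ ♙ ♙ ♙ ♙ ♙│2
1│♖ · ♗ ♕ ♔ ♗ · ♖│1
  ─────────────────
  a b c d e f g h

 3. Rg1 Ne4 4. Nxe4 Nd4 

  a b c d e f g h
  ─────────────────
8│♜ · ♝ ♛ ♚ ♝ · ♜│8
7│♟ ♟ ♟ ♟ ♟ ♟ ♟ ♟│7
6│· · · · · · · ·│6
5│· · · · · · · ·│5
4│· · · ♞ ♘ · · ·│4
3│· · · · · ♘ · ·│3
2│♙ ♙ ♙ ♙ ♙ ♙ ♙ ♙│2
1│♖ · ♗ ♕ ♔ ♗ ♖ ·│1
  ─────────────────
  a b c d e f g h

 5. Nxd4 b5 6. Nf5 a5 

  a b c d e f g h
  ─────────────────
8│♜ · ♝ ♛ ♚ ♝ · ♜│8
7│· · ♟ ♟ ♟ ♟ ♟ ♟│7
6│· · · · · · · ·│6
5│♟ ♟ · · · ♘ · ·│5
4│· · · · ♘ · · ·│4
3│· · · · · · · ·│3
2│♙ ♙ ♙ ♙ ♙ ♙ ♙ ♙│2
1│♖ · ♗ ♕ ♔ ♗ ♖ ·│1
  ─────────────────
  a b c d e f g h



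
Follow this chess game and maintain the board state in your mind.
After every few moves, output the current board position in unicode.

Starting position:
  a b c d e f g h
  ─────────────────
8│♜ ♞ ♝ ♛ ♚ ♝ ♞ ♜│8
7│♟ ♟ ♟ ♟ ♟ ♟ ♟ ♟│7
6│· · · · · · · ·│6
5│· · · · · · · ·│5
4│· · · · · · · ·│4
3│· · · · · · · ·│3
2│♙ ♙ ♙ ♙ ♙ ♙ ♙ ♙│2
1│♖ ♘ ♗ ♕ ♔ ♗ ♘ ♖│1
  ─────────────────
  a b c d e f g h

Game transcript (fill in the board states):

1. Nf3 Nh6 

  a b c d e f g h
  ─────────────────
8│♜ ♞ ♝ ♛ ♚ ♝ · ♜│8
7│♟ ♟ ♟ ♟ ♟ ♟ ♟ ♟│7
6│· · · · · · · ♞│6
5│· · · · · · · ·│5
4│· · · · · · · ·│4
3│· · · · · ♘ · ·│3
2│♙ ♙ ♙ ♙ ♙ ♙ ♙ ♙│2
1│♖ ♘ ♗ ♕ ♔ ♗ · ♖│1
  ─────────────────
  a b c d e f g h

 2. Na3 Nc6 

  a b c d e f g h
  ─────────────────
8│♜ · ♝ ♛ ♚ ♝ · ♜│8
7│♟ ♟ ♟ ♟ ♟ ♟ ♟ ♟│7
6│· · ♞ · · · · ♞│6
5│· · · · · · · ·│5
4│· · · · · · · ·│4
3│♘ · · · · ♘ · ·│3
2│♙ ♙ ♙ ♙ ♙ ♙ ♙ ♙│2
1│♖ · ♗ ♕ ♔ ♗ · ♖│1
  ─────────────────
  a b c d e f g h

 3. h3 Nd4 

  a b c d e f g h
  ─────────────────
8│♜ · ♝ ♛ ♚ ♝ · ♜│8
7│♟ ♟ ♟ ♟ ♟ ♟ ♟ ♟│7
6│· · · · · · · ♞│6
5│· · · · · · · ·│5
4│· · · ♞ · · · ·│4
3│♘ · · · · ♘ · ♙│3
2│♙ ♙ ♙ ♙ ♙ ♙ ♙ ·│2
1│♖ · ♗ ♕ ♔ ♗ · ♖│1
  ─────────────────
  a b c d e f g h

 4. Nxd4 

  a b c d e f g h
  ─────────────────
8│♜ · ♝ ♛ ♚ ♝ · ♜│8
7│♟ ♟ ♟ ♟ ♟ ♟ ♟ ♟│7
6│· · · · · · · ♞│6
5│· · · · · · · ·│5
4│· · · ♘ · · · ·│4
3│♘ · · · · · · ♙│3
2│♙ ♙ ♙ ♙ ♙ ♙ ♙ ·│2
1│♖ · ♗ ♕ ♔ ♗ · ♖│1
  ─────────────────
  a b c d e f g h


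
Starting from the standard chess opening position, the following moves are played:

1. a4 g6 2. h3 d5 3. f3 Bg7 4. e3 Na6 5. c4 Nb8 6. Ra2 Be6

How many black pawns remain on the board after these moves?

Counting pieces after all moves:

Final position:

  a b c d e f g h
  ─────────────────
8│♜ ♞ · ♛ ♚ · ♞ ♜│8
7│♟ ♟ ♟ · ♟ ♟ ♝ ♟│7
6│· · · · ♝ · ♟ ·│6
5│· · · ♟ · · · ·│5
4│♙ · ♙ · · · · ·│4
3│· · · · ♙ ♙ · ♙│3
2│♖ ♙ · ♙ · · ♙ ·│2
1│· ♘ ♗ ♕ ♔ ♗ ♘ ♖│1
  ─────────────────
  a b c d e f g h


8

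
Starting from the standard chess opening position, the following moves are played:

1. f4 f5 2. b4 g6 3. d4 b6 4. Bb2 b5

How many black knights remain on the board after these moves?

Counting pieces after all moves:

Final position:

  a b c d e f g h
  ─────────────────
8│♜ ♞ ♝ ♛ ♚ ♝ ♞ ♜│8
7│♟ · ♟ ♟ ♟ · · ♟│7
6│· · · · · · ♟ ·│6
5│· ♟ · · · ♟ · ·│5
4│· ♙ · ♙ · ♙ · ·│4
3│· · · · · · · ·│3
2│♙ ♗ ♙ · ♙ · ♙ ♙│2
1│♖ ♘ · ♕ ♔ ♗ ♘ ♖│1
  ─────────────────
  a b c d e f g h


2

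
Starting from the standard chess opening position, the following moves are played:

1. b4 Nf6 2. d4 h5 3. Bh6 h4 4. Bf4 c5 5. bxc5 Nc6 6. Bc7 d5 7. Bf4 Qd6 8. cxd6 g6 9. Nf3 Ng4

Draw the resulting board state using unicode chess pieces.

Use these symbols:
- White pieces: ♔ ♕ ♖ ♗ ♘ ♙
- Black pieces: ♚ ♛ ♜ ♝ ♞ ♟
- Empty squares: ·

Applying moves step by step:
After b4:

♜ ♞ ♝ ♛ ♚ ♝ ♞ ♜
♟ ♟ ♟ ♟ ♟ ♟ ♟ ♟
· · · · · · · ·
· · · · · · · ·
· ♙ · · · · · ·
· · · · · · · ·
♙ · ♙ ♙ ♙ ♙ ♙ ♙
♖ ♘ ♗ ♕ ♔ ♗ ♘ ♖


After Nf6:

♜ ♞ ♝ ♛ ♚ ♝ · ♜
♟ ♟ ♟ ♟ ♟ ♟ ♟ ♟
· · · · · ♞ · ·
· · · · · · · ·
· ♙ · · · · · ·
· · · · · · · ·
♙ · ♙ ♙ ♙ ♙ ♙ ♙
♖ ♘ ♗ ♕ ♔ ♗ ♘ ♖


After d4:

♜ ♞ ♝ ♛ ♚ ♝ · ♜
♟ ♟ ♟ ♟ ♟ ♟ ♟ ♟
· · · · · ♞ · ·
· · · · · · · ·
· ♙ · ♙ · · · ·
· · · · · · · ·
♙ · ♙ · ♙ ♙ ♙ ♙
♖ ♘ ♗ ♕ ♔ ♗ ♘ ♖


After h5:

♜ ♞ ♝ ♛ ♚ ♝ · ♜
♟ ♟ ♟ ♟ ♟ ♟ ♟ ·
· · · · · ♞ · ·
· · · · · · · ♟
· ♙ · ♙ · · · ·
· · · · · · · ·
♙ · ♙ · ♙ ♙ ♙ ♙
♖ ♘ ♗ ♕ ♔ ♗ ♘ ♖


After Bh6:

♜ ♞ ♝ ♛ ♚ ♝ · ♜
♟ ♟ ♟ ♟ ♟ ♟ ♟ ·
· · · · · ♞ · ♗
· · · · · · · ♟
· ♙ · ♙ · · · ·
· · · · · · · ·
♙ · ♙ · ♙ ♙ ♙ ♙
♖ ♘ · ♕ ♔ ♗ ♘ ♖


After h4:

♜ ♞ ♝ ♛ ♚ ♝ · ♜
♟ ♟ ♟ ♟ ♟ ♟ ♟ ·
· · · · · ♞ · ♗
· · · · · · · ·
· ♙ · ♙ · · · ♟
· · · · · · · ·
♙ · ♙ · ♙ ♙ ♙ ♙
♖ ♘ · ♕ ♔ ♗ ♘ ♖


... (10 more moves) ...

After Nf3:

♜ · ♝ · ♚ ♝ · ♜
♟ ♟ · · ♟ ♟ · ·
· · ♞ ♙ · ♞ ♟ ·
· · · ♟ · · · ·
· · · ♙ · ♗ · ♟
· · · · · ♘ · ·
♙ · ♙ · ♙ ♙ ♙ ♙
♖ ♘ · ♕ ♔ ♗ · ♖


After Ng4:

♜ · ♝ · ♚ ♝ · ♜
♟ ♟ · · ♟ ♟ · ·
· · ♞ ♙ · · ♟ ·
· · · ♟ · · · ·
· · · ♙ · ♗ ♞ ♟
· · · · · ♘ · ·
♙ · ♙ · ♙ ♙ ♙ ♙
♖ ♘ · ♕ ♔ ♗ · ♖



  a b c d e f g h
  ─────────────────
8│♜ · ♝ · ♚ ♝ · ♜│8
7│♟ ♟ · · ♟ ♟ · ·│7
6│· · ♞ ♙ · · ♟ ·│6
5│· · · ♟ · · · ·│5
4│· · · ♙ · ♗ ♞ ♟│4
3│· · · · · ♘ · ·│3
2│♙ · ♙ · ♙ ♙ ♙ ♙│2
1│♖ ♘ · ♕ ♔ ♗ · ♖│1
  ─────────────────
  a b c d e f g h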